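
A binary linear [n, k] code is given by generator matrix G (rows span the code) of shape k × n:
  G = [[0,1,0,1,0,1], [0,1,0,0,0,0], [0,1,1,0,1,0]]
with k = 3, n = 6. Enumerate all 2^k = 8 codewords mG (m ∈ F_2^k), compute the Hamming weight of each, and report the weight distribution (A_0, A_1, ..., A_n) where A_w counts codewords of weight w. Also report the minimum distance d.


Weight distribution: A_0 = 1, A_1 = 1, A_2 = 2, A_3 = 2, A_4 = 1, A_5 = 1. Minimum distance d = 1.

Enumerate all 2^3 = 8 messages m ∈ F_2^3.
For each, compute codeword c = mG in F_2^6, then tally its weight.
  m = 000 → c = 000000, weight = 0.
  m = 100 → c = 010101, weight = 3.
  m = 010 → c = 010000, weight = 1.
  m = 110 → c = 000101, weight = 2.
  m = 001 → c = 011010, weight = 3.
  m = 101 → c = 001111, weight = 4.
  m = 011 → c = 001010, weight = 2.
  m = 111 → c = 011111, weight = 5.
Tally weights:
  weight 0: 1 codewords.
  weight 1: 1 codewords.
  weight 2: 2 codewords.
  weight 3: 2 codewords.
  weight 4: 1 codewords.
  weight 5: 1 codewords.
Minimum distance d = smallest w > 0 with A_w > 0 = 1.
Sanity: Σ A_w = 8 = 2^3 = 8 ✓.


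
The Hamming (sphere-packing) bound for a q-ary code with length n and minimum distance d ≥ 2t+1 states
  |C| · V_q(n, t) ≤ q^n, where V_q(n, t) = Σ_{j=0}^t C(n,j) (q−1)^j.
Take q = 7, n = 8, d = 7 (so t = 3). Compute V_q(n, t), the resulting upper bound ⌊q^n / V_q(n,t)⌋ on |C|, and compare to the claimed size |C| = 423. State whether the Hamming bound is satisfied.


V_q(n, t) = 13153, q^n = 5764801, Hamming bound = 438, |C| = 423 ≤ bound (satisfied).

Step 1: Compute V_q(n, t) = Σ_{j=0}^3 C(n, j) (q−1)^j.
  j = 0: C(8,0)·(6)^0 = 1·1 = 1.
  j = 1: C(8,1)·(6)^1 = 8·6 = 48.
  j = 2: C(8,2)·(6)^2 = 28·36 = 1008.
  j = 3: C(8,3)·(6)^3 = 56·216 = 12096.
  V_q(n, t) = 1 + 48 + 1008 + 12096 = 13153.
Step 2: q^n = 7^8 = 5764801.
Step 3: Hamming bound ⌊q^n / V_q(n,t)⌋ = ⌊5764801/13153⌋ = 438.
Step 4: Compare |C| = 423 to 438: satisfied.
The claimed |C| lies below the Hamming bound.


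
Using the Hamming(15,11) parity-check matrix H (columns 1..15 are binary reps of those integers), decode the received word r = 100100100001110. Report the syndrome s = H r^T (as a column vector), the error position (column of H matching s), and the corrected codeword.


s = (1, 1, 0, 1)^T, error position = 13, corrected codeword c = 100100100001010

Compute s = H r^T mod 2 one row at a time:
  s_1 = 0 + 0 + 0 + 0 + 1 + 1 + 1 + 0 = 3 ≡ 1 (mod 2).
  s_2 = 1 + 0 + 0 + 1 + 1 + 1 + 1 + 0 = 5 ≡ 1 (mod 2).
  s_3 = 0 + 0 + 0 + 1 + 0 + 0 + 1 + 0 = 2 ≡ 0 (mod 2).
  s_4 = 1 + 0 + 0 + 1 + 0 + 0 + 1 + 0 = 3 ≡ 1 (mod 2).
s = (1, 1, 0, 1)^T — this equals column 13 of H (binary 1101), so error is at position 13.
Correct: flip bit 13 of r = 100100100001110 to get c = 100100100001010.


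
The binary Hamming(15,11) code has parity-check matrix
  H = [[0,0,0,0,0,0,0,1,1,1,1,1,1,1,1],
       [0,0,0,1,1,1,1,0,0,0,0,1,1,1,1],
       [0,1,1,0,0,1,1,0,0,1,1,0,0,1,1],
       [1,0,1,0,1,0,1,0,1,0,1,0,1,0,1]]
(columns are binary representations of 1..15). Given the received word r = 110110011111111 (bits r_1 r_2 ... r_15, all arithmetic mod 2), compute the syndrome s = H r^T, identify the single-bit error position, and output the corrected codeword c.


s = (0, 0, 1, 0)^T, error position = 2, corrected codeword c = 100110011111111

Compute s = H r^T mod 2 one row at a time:
  s_1 = 1 + 1 + 1 + 1 + 1 + 1 + 1 + 1 = 8 ≡ 0 (mod 2).
  s_2 = 1 + 1 + 0 + 0 + 1 + 1 + 1 + 1 = 6 ≡ 0 (mod 2).
  s_3 = 1 + 0 + 0 + 0 + 1 + 1 + 1 + 1 = 5 ≡ 1 (mod 2).
  s_4 = 1 + 0 + 1 + 0 + 1 + 1 + 1 + 1 = 6 ≡ 0 (mod 2).
s = (0, 0, 1, 0)^T — this equals column 2 of H (binary 0010), so error is at position 2.
Correct: flip bit 2 of r = 110110011111111 to get c = 100110011111111.


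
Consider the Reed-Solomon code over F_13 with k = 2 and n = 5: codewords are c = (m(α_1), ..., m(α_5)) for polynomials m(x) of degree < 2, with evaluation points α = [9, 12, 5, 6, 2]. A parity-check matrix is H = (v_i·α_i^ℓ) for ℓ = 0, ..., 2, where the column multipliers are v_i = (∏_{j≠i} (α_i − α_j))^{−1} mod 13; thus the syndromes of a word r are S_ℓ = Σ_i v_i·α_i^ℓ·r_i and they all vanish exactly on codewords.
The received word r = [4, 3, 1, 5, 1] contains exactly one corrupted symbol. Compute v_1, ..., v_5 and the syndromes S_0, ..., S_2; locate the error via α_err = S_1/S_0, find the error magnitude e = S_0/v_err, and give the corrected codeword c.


S = (8, 3, 6), error at position 5, error magnitude e = 12, c = [4, 3, 1, 5, 2].

Step 1: column multipliers v_i = (∏_{j≠i}(α_i − α_j))^{−1} mod 13.
  i = 1 (α = 9): (9−12)(9−5)(9−6)(9−2) = (−3)·4·3·7 = −252 ≡ 8, so v_1 = 8^{−1} = 5 (mod 13).
  i = 2 (α = 12): (12−9)(12−5)(12−6)(12−2) = 3·7·6·10 = 1260 ≡ 12, so v_2 = 12^{−1} = 12 (mod 13).
  i = 3 (α = 5): (5−9)(5−12)(5−6)(5−2) = (−4)·(−7)·(−1)·3 = −84 ≡ 7, so v_3 = 7^{−1} = 2 (mod 13).
  i = 4 (α = 6): (6−9)(6−12)(6−5)(6−2) = (−3)·(−6)·1·4 = 72 ≡ 7, so v_4 = 7^{−1} = 2 (mod 13).
  i = 5 (α = 2): (2−9)(2−12)(2−5)(2−6) = (−7)·(−10)·(−3)·(−4) = 840 ≡ 8, so v_5 = 8^{−1} = 5 (mod 13).
  v = [5, 12, 2, 2, 5].
Step 2: syndromes of r = [4, 3, 1, 5, 1] (all sums mod 13).
  S_0 = Σ v_i r_i = 5·4 + 12·3 + 2·1 + 2·5 + 5·1 = 73 ≡ 8.
  S_1 = Σ v_i α_i r_i = 5·9·4 + 12·12·3 + 2·5·1 + 2·6·5 + 5·2·1 = 692 ≡ 3.
  α_i^2 mod 13 = [3, 1, 12, 10, 4].
  S_2 = Σ v_i α_i^2 r_i = 5·3·4 + 12·1·3 + 2·12·1 + 2·10·5 + 5·4·1 = 240 ≡ 6.
  S = (8, 3, 6) ≠ 0, so r is not a codeword (an error is present).
Step 3: locate the error. For a single error e at position i, S_ℓ = v_i·e·α_i^ℓ, so α_err = S_1/S_0.
  S_0^{−1} = 8^{−1} = 5 (mod 13), so α_err = 3·5 = 15 ≡ 2 = α_5. Error position i = 5.
  Consistency check: S_2/S_1 = 6·9 = 54 ≡ 2 = α_err ✓ (single-error assumption holds).
Step 4: error magnitude e = S_0/v_5 = S_0·∏_{j≠5}(α_5 − α_j) = 8·8 = 64 ≡ 12 (mod 13).
Step 5: correct position 5: c_5 = r_5 − e = 1 − 12 ≡ 2 (mod 13). Hence c = [4, 3, 1, 5, 2].
  Check: interpolating c through the α_i gives m(x) = 7 + 4·x (degree < 2) with m(α_i) = c_i for every i, so c is indeed a codeword.


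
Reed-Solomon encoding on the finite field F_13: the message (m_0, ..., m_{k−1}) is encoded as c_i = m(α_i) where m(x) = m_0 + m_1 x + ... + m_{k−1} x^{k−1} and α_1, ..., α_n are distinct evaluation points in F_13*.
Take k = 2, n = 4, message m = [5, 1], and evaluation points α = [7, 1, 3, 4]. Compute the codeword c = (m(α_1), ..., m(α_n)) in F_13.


c = [12, 6, 8, 9]

Message polynomial: m(x) = 5 + 1·x (mod 13).
For each evaluation point α_i, compute m(α_i) mod 13:
  α_1 = 7: Horner steps 1 → 12, so m(7) = 12.
  α_2 = 1: Horner steps 1 → 6, so m(1) = 6.
  α_3 = 3: Horner steps 1 → 8, so m(3) = 8.
  α_4 = 4: Horner steps 1 → 9, so m(4) = 9.
Codeword c = [12, 6, 8, 9] ∈ F_13^4.


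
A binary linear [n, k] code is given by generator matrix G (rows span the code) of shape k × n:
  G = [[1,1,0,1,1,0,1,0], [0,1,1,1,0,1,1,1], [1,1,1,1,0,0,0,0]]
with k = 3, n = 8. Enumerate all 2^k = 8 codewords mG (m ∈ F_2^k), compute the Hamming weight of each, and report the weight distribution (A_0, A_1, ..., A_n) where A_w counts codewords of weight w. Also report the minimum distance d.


Weight distribution: A_0 = 1, A_3 = 1, A_4 = 2, A_5 = 3, A_6 = 1. Minimum distance d = 3.

Enumerate all 2^3 = 8 messages m ∈ F_2^3.
For each, compute codeword c = mG in F_2^8, then tally its weight.
  m = 000 → c = 00000000, weight = 0.
  m = 100 → c = 11011010, weight = 5.
  m = 010 → c = 01110111, weight = 6.
  m = 110 → c = 10101101, weight = 5.
  m = 001 → c = 11110000, weight = 4.
  m = 101 → c = 00101010, weight = 3.
  m = 011 → c = 10000111, weight = 4.
  m = 111 → c = 01011101, weight = 5.
Tally weights:
  weight 0: 1 codewords.
  weight 3: 1 codewords.
  weight 4: 2 codewords.
  weight 5: 3 codewords.
  weight 6: 1 codewords.
Minimum distance d = smallest w > 0 with A_w > 0 = 3.
Sanity: Σ A_w = 8 = 2^3 = 8 ✓.


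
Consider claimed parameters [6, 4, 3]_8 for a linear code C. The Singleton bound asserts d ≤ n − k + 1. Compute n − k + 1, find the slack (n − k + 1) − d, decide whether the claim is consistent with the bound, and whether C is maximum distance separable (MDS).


Singleton RHS = n − k + 1 = 3, slack = 0, bound satisfied, MDS.

Singleton bound: d ≤ n − k + 1.
Here n = 6, k = 4, so n − k + 1 = 3.
Given d = 3, check d ≤ 3: YES.
Slack = (n − k + 1) − d = 0.
The code is MDS (slack = 0).
Description: the claimed parameters are [6, 4, 3]_8; such a code would be MDS (meets Singleton bound).


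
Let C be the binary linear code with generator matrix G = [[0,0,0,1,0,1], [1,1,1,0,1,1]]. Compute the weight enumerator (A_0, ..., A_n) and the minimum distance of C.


Weight distribution: A_0 = 1, A_2 = 1, A_5 = 2. Minimum distance d = 2.

Enumerate all 2^2 = 4 messages m ∈ F_2^2.
For each, compute codeword c = mG in F_2^6, then tally its weight.
  m = 00 → c = 000000, weight = 0.
  m = 10 → c = 000101, weight = 2.
  m = 01 → c = 111011, weight = 5.
  m = 11 → c = 111110, weight = 5.
Tally weights:
  weight 0: 1 codewords.
  weight 2: 1 codewords.
  weight 5: 2 codewords.
Minimum distance d = smallest w > 0 with A_w > 0 = 2.
Sanity: Σ A_w = 4 = 2^2 = 4 ✓.


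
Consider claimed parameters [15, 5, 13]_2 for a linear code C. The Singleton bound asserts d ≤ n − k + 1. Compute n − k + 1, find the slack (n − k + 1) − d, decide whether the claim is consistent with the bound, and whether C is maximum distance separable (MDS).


Singleton RHS = n − k + 1 = 11, slack = -2, bound violated (no such code; not MDS).

Singleton bound: d ≤ n − k + 1.
Here n = 15, k = 5, so n − k + 1 = 11.
Given d = 13, check d ≤ 11: NO.
Slack = (n − k + 1) − d = -2.
The slack is negative: d = 13 exceeds n − k + 1 = 11 by 2, so the Singleton bound is violated and no linear [15, 5, 13]_2 code can exist. In particular it is not MDS (MDS requires d = n − k + 1 exactly).
Description: the claimed parameters are [15, 5, 13]_2; such a code would be impossible (violates the Singleton bound).


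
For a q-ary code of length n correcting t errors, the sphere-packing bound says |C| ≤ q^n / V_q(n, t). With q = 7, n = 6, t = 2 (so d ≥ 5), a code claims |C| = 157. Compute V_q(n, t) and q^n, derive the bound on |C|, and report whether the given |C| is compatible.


V_q(n, t) = 577, q^n = 117649, Hamming bound = 203, |C| = 157 ≤ bound (satisfied).

Step 1: Compute V_q(n, t) = Σ_{j=0}^2 C(n, j) (q−1)^j.
  j = 0: C(6,0)·(6)^0 = 1·1 = 1.
  j = 1: C(6,1)·(6)^1 = 6·6 = 36.
  j = 2: C(6,2)·(6)^2 = 15·36 = 540.
  V_q(n, t) = 1 + 36 + 540 = 577.
Step 2: q^n = 7^6 = 117649.
Step 3: Hamming bound ⌊q^n / V_q(n,t)⌋ = ⌊117649/577⌋ = 203.
Step 4: Compare |C| = 157 to 203: satisfied.
The claimed |C| lies below the Hamming bound.


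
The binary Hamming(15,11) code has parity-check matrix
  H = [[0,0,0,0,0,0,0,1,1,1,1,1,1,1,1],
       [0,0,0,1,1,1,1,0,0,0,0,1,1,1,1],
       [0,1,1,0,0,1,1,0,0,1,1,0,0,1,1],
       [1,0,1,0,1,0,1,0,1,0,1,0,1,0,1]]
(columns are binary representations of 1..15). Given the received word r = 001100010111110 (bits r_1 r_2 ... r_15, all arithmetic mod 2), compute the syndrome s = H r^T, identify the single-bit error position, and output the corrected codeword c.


s = (0, 0, 0, 1)^T, error position = 1, corrected codeword c = 101100010111110

Compute s = H r^T mod 2 one row at a time:
  s_1 = 1 + 0 + 1 + 1 + 1 + 1 + 1 + 0 = 6 ≡ 0 (mod 2).
  s_2 = 1 + 0 + 0 + 0 + 1 + 1 + 1 + 0 = 4 ≡ 0 (mod 2).
  s_3 = 0 + 1 + 0 + 0 + 1 + 1 + 1 + 0 = 4 ≡ 0 (mod 2).
  s_4 = 0 + 1 + 0 + 0 + 0 + 1 + 1 + 0 = 3 ≡ 1 (mod 2).
s = (0, 0, 0, 1)^T — this equals column 1 of H (binary 0001), so error is at position 1.
Correct: flip bit 1 of r = 001100010111110 to get c = 101100010111110.


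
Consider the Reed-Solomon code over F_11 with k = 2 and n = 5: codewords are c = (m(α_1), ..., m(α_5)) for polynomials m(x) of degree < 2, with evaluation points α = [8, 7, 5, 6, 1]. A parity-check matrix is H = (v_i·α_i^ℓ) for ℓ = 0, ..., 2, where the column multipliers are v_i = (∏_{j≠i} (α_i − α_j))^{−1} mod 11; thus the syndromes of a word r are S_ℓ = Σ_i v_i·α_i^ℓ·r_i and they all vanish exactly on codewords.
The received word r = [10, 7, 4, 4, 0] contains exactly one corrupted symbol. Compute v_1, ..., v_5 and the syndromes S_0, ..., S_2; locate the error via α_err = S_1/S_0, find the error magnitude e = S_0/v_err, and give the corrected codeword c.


S = (4, 9, 1), error at position 3, error magnitude e = 3, c = [10, 7, 1, 4, 0].

Step 1: column multipliers v_i = (∏_{j≠i}(α_i − α_j))^{−1} mod 11.
  i = 1 (α = 8): (8−7)(8−5)(8−6)(8−1) = 1·3·2·7 = 42 ≡ 9, so v_1 = 9^{−1} = 5 (mod 11).
  i = 2 (α = 7): (7−8)(7−5)(7−6)(7−1) = (−1)·2·1·6 = −12 ≡ 10, so v_2 = 10^{−1} = 10 (mod 11).
  i = 3 (α = 5): (5−8)(5−7)(5−6)(5−1) = (−3)·(−2)·(−1)·4 = −24 ≡ 9, so v_3 = 9^{−1} = 5 (mod 11).
  i = 4 (α = 6): (6−8)(6−7)(6−5)(6−1) = (−2)·(−1)·1·5 = 10 ≡ 10, so v_4 = 10^{−1} = 10 (mod 11).
  i = 5 (α = 1): (1−8)(1−7)(1−5)(1−6) = (−7)·(−6)·(−4)·(−5) = 840 ≡ 4, so v_5 = 4^{−1} = 3 (mod 11).
  v = [5, 10, 5, 10, 3].
Step 2: syndromes of r = [10, 7, 4, 4, 0] (all sums mod 11).
  S_0 = Σ v_i r_i = 5·10 + 10·7 + 5·4 + 10·4 + 3·0 = 180 ≡ 4.
  S_1 = Σ v_i α_i r_i = 5·8·10 + 10·7·7 + 5·5·4 + 10·6·4 + 3·1·0 = 1230 ≡ 9.
  α_i^2 mod 11 = [9, 5, 3, 3, 1].
  S_2 = Σ v_i α_i^2 r_i = 5·9·10 + 10·5·7 + 5·3·4 + 10·3·4 + 3·1·0 = 980 ≡ 1.
  S = (4, 9, 1) ≠ 0, so r is not a codeword (an error is present).
Step 3: locate the error. For a single error e at position i, S_ℓ = v_i·e·α_i^ℓ, so α_err = S_1/S_0.
  S_0^{−1} = 4^{−1} = 3 (mod 11), so α_err = 9·3 = 27 ≡ 5 = α_3. Error position i = 3.
  Consistency check: S_2/S_1 = 1·5 = 5 ≡ 5 = α_err ✓ (single-error assumption holds).
Step 4: error magnitude e = S_0/v_3 = S_0·∏_{j≠3}(α_3 − α_j) = 4·9 = 36 ≡ 3 (mod 11).
Step 5: correct position 3: c_3 = r_3 − e = 4 − 3 ≡ 1 (mod 11). Hence c = [10, 7, 1, 4, 0].
  Check: interpolating c through the α_i gives m(x) = 8 + 3·x (degree < 2) with m(α_i) = c_i for every i, so c is indeed a codeword.


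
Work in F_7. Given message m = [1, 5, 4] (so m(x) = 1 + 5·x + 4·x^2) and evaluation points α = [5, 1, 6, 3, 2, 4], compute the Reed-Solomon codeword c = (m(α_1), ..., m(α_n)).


c = [0, 3, 0, 3, 6, 1]

Message polynomial: m(x) = 1 + 5·x + 4·x^2 (mod 7).
For each evaluation point α_i, compute m(α_i) mod 7:
  α_1 = 5: Horner steps 4 → 4 → 0, so m(5) = 0.
  α_2 = 1: Horner steps 4 → 2 → 3, so m(1) = 3.
  α_3 = 6: Horner steps 4 → 1 → 0, so m(6) = 0.
  α_4 = 3: Horner steps 4 → 3 → 3, so m(3) = 3.
  α_5 = 2: Horner steps 4 → 6 → 6, so m(2) = 6.
  α_6 = 4: Horner steps 4 → 0 → 1, so m(4) = 1.
Codeword c = [0, 3, 0, 3, 6, 1] ∈ F_7^6.


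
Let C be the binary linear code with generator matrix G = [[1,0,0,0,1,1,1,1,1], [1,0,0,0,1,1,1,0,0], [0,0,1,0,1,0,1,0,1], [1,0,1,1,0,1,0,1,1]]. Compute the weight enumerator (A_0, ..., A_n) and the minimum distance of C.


Weight distribution: A_0 = 1, A_2 = 3, A_4 = 7, A_6 = 5. Minimum distance d = 2.

Enumerate all 2^4 = 16 messages m ∈ F_2^4.
For each, compute codeword c = mG in F_2^9, then tally its weight.
  m = 0000 → c = 000000000, weight = 0.
  m = 1000 → c = 100011111, weight = 6.
  m = 0100 → c = 100011100, weight = 4.
  m = 1100 → c = 000000011, weight = 2.
  m = 0010 → c = 001010101, weight = 4.
  m = 1010 → c = 101001010, weight = 4.
  m = 0110 → c = 101001001, weight = 4.
  m = 1110 → c = 001010110, weight = 4.
  m = 0001 → c = 101101011, weight = 6.
  m = 1001 → c = 001110100, weight = 4.
  m = 0101 → c = 001110111, weight = 6.
  m = 1101 → c = 101101000, weight = 4.
  m = 0011 → c = 100111110, weight = 6.
  m = 1011 → c = 000100001, weight = 2.
  m = 0111 → c = 000100010, weight = 2.
  m = 1111 → c = 100111101, weight = 6.
Tally weights:
  weight 0: 1 codewords.
  weight 2: 3 codewords.
  weight 4: 7 codewords.
  weight 6: 5 codewords.
Minimum distance d = smallest w > 0 with A_w > 0 = 2.
Sanity: Σ A_w = 16 = 2^4 = 16 ✓.


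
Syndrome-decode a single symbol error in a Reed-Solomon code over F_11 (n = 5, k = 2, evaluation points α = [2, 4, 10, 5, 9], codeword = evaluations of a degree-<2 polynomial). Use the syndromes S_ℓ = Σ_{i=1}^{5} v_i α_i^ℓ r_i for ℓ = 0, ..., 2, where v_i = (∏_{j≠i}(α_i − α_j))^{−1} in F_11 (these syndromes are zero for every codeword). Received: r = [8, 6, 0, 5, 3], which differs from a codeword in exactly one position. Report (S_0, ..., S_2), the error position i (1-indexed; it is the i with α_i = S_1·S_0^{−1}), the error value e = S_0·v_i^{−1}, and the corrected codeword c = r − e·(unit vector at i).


S = (8, 6, 10), error at position 5, error magnitude e = 2, c = [8, 6, 0, 5, 1].

Step 1: column multipliers v_i = (∏_{j≠i}(α_i − α_j))^{−1} mod 11.
  i = 1 (α = 2): (2−4)(2−10)(2−5)(2−9) = (−2)·(−8)·(−3)·(−7) = 336 ≡ 6, so v_1 = 6^{−1} = 2 (mod 11).
  i = 2 (α = 4): (4−2)(4−10)(4−5)(4−9) = 2·(−6)·(−1)·(−5) = −60 ≡ 6, so v_2 = 6^{−1} = 2 (mod 11).
  i = 3 (α = 10): (10−2)(10−4)(10−5)(10−9) = 8·6·5·1 = 240 ≡ 9, so v_3 = 9^{−1} = 5 (mod 11).
  i = 4 (α = 5): (5−2)(5−4)(5−10)(5−9) = 3·1·(−5)·(−4) = 60 ≡ 5, so v_4 = 5^{−1} = 9 (mod 11).
  i = 5 (α = 9): (9−2)(9−4)(9−10)(9−5) = 7·5·(−1)·4 = −140 ≡ 3, so v_5 = 3^{−1} = 4 (mod 11).
  v = [2, 2, 5, 9, 4].
Step 2: syndromes of r = [8, 6, 0, 5, 3] (all sums mod 11).
  S_0 = Σ v_i r_i = 2·8 + 2·6 + 5·0 + 9·5 + 4·3 = 85 ≡ 8.
  S_1 = Σ v_i α_i r_i = 2·2·8 + 2·4·6 + 5·10·0 + 9·5·5 + 4·9·3 = 413 ≡ 6.
  α_i^2 mod 11 = [4, 5, 1, 3, 4].
  S_2 = Σ v_i α_i^2 r_i = 2·4·8 + 2·5·6 + 5·1·0 + 9·3·5 + 4·4·3 = 307 ≡ 10.
  S = (8, 6, 10) ≠ 0, so r is not a codeword (an error is present).
Step 3: locate the error. For a single error e at position i, S_ℓ = v_i·e·α_i^ℓ, so α_err = S_1/S_0.
  S_0^{−1} = 8^{−1} = 7 (mod 11), so α_err = 6·7 = 42 ≡ 9 = α_5. Error position i = 5.
  Consistency check: S_2/S_1 = 10·2 = 20 ≡ 9 = α_err ✓ (single-error assumption holds).
Step 4: error magnitude e = S_0/v_5 = S_0·∏_{j≠5}(α_5 − α_j) = 8·3 = 24 ≡ 2 (mod 11).
Step 5: correct position 5: c_5 = r_5 − e = 3 − 2 ≡ 1 (mod 11). Hence c = [8, 6, 0, 5, 1].
  Check: interpolating c through the α_i gives m(x) = 10 + 10·x (degree < 2) with m(α_i) = c_i for every i, so c is indeed a codeword.


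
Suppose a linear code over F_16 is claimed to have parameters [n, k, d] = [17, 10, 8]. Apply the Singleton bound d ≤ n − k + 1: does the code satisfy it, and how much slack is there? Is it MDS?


Singleton RHS = n − k + 1 = 8, slack = 0, bound satisfied, MDS.

Singleton bound: d ≤ n − k + 1.
Here n = 17, k = 10, so n − k + 1 = 8.
Given d = 8, check d ≤ 8: YES.
Slack = (n − k + 1) − d = 0.
The code is MDS (slack = 0).
Description: the claimed parameters are [17, 10, 8]_16; such a code would be MDS (meets Singleton bound).


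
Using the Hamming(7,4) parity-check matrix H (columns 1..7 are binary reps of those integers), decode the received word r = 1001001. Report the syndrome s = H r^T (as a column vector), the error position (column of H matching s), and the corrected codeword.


s = (0, 1, 0)^T, error position = 2, corrected codeword c = 1101001

Compute s = H r^T mod 2 one row at a time:
  s_1 = 1 + 0 + 0 + 1 = 2 ≡ 0 (mod 2).
  s_2 = 0 + 0 + 0 + 1 = 1 ≡ 1 (mod 2).
  s_3 = 1 + 0 + 0 + 1 = 2 ≡ 0 (mod 2).
s = (0, 1, 0)^T — this equals column 2 of H (binary 010), so error is at position 2.
Correct: flip bit 2 of r = 1001001 to get c = 1101001.


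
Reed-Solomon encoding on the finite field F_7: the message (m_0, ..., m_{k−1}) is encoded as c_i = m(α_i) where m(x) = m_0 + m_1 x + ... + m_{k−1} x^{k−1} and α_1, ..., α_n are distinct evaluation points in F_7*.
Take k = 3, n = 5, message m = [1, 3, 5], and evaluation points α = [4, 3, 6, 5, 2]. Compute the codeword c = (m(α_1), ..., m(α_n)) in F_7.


c = [2, 6, 3, 1, 6]

Message polynomial: m(x) = 1 + 3·x + 5·x^2 (mod 7).
For each evaluation point α_i, compute m(α_i) mod 7:
  α_1 = 4: Horner steps 5 → 2 → 2, so m(4) = 2.
  α_2 = 3: Horner steps 5 → 4 → 6, so m(3) = 6.
  α_3 = 6: Horner steps 5 → 5 → 3, so m(6) = 3.
  α_4 = 5: Horner steps 5 → 0 → 1, so m(5) = 1.
  α_5 = 2: Horner steps 5 → 6 → 6, so m(2) = 6.
Codeword c = [2, 6, 3, 1, 6] ∈ F_7^5.


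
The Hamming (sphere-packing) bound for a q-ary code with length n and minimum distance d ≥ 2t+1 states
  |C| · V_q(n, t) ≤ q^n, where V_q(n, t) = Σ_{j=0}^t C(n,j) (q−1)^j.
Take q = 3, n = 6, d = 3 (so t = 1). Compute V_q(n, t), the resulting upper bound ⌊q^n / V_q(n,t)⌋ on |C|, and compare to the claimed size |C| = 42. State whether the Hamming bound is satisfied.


V_q(n, t) = 13, q^n = 729, Hamming bound = 56, |C| = 42 ≤ bound (satisfied).

Step 1: Compute V_q(n, t) = Σ_{j=0}^1 C(n, j) (q−1)^j.
  j = 0: C(6,0)·(2)^0 = 1·1 = 1.
  j = 1: C(6,1)·(2)^1 = 6·2 = 12.
  V_q(n, t) = 1 + 12 = 13.
Step 2: q^n = 3^6 = 729.
Step 3: Hamming bound ⌊q^n / V_q(n,t)⌋ = ⌊729/13⌋ = 56.
Step 4: Compare |C| = 42 to 56: satisfied.
The claimed |C| lies below the Hamming bound.


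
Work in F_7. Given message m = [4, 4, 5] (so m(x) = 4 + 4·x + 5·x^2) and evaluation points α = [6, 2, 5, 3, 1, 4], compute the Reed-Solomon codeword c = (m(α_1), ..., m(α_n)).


c = [5, 4, 2, 5, 6, 2]

Message polynomial: m(x) = 4 + 4·x + 5·x^2 (mod 7).
For each evaluation point α_i, compute m(α_i) mod 7:
  α_1 = 6: Horner steps 5 → 6 → 5, so m(6) = 5.
  α_2 = 2: Horner steps 5 → 0 → 4, so m(2) = 4.
  α_3 = 5: Horner steps 5 → 1 → 2, so m(5) = 2.
  α_4 = 3: Horner steps 5 → 5 → 5, so m(3) = 5.
  α_5 = 1: Horner steps 5 → 2 → 6, so m(1) = 6.
  α_6 = 4: Horner steps 5 → 3 → 2, so m(4) = 2.
Codeword c = [5, 4, 2, 5, 6, 2] ∈ F_7^6.


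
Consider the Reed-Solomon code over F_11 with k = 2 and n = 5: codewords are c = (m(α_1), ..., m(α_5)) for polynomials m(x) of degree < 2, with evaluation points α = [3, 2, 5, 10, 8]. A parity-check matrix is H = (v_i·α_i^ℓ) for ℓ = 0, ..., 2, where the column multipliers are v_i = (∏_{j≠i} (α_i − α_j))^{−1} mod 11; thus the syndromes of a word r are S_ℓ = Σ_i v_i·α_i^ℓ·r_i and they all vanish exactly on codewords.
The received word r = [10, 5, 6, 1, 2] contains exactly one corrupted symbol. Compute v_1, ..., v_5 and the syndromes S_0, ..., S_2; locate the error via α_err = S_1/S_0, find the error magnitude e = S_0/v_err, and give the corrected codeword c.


S = (4, 9, 1), error at position 3, error magnitude e = 8, c = [10, 5, 9, 1, 2].

Step 1: column multipliers v_i = (∏_{j≠i}(α_i − α_j))^{−1} mod 11.
  i = 1 (α = 3): (3−2)(3−5)(3−10)(3−8) = 1·(−2)·(−7)·(−5) = −70 ≡ 7, so v_1 = 7^{−1} = 8 (mod 11).
  i = 2 (α = 2): (2−3)(2−5)(2−10)(2−8) = (−1)·(−3)·(−8)·(−6) = 144 ≡ 1, so v_2 = 1^{−1} = 1 (mod 11).
  i = 3 (α = 5): (5−3)(5−2)(5−10)(5−8) = 2·3·(−5)·(−3) = 90 ≡ 2, so v_3 = 2^{−1} = 6 (mod 11).
  i = 4 (α = 10): (10−3)(10−2)(10−5)(10−8) = 7·8·5·2 = 560 ≡ 10, so v_4 = 10^{−1} = 10 (mod 11).
  i = 5 (α = 8): (8−3)(8−2)(8−5)(8−10) = 5·6·3·(−2) = −180 ≡ 7, so v_5 = 7^{−1} = 8 (mod 11).
  v = [8, 1, 6, 10, 8].
Step 2: syndromes of r = [10, 5, 6, 1, 2] (all sums mod 11).
  S_0 = Σ v_i r_i = 8·10 + 1·5 + 6·6 + 10·1 + 8·2 = 147 ≡ 4.
  S_1 = Σ v_i α_i r_i = 8·3·10 + 1·2·5 + 6·5·6 + 10·10·1 + 8·8·2 = 658 ≡ 9.
  α_i^2 mod 11 = [9, 4, 3, 1, 9].
  S_2 = Σ v_i α_i^2 r_i = 8·9·10 + 1·4·5 + 6·3·6 + 10·1·1 + 8·9·2 = 1002 ≡ 1.
  S = (4, 9, 1) ≠ 0, so r is not a codeword (an error is present).
Step 3: locate the error. For a single error e at position i, S_ℓ = v_i·e·α_i^ℓ, so α_err = S_1/S_0.
  S_0^{−1} = 4^{−1} = 3 (mod 11), so α_err = 9·3 = 27 ≡ 5 = α_3. Error position i = 3.
  Consistency check: S_2/S_1 = 1·5 = 5 ≡ 5 = α_err ✓ (single-error assumption holds).
Step 4: error magnitude e = S_0/v_3 = S_0·∏_{j≠3}(α_3 − α_j) = 4·2 = 8 ≡ 8 (mod 11).
Step 5: correct position 3: c_3 = r_3 − e = 6 − 8 ≡ 9 (mod 11). Hence c = [10, 5, 9, 1, 2].
  Check: interpolating c through the α_i gives m(x) = 6 + 5·x (degree < 2) with m(α_i) = c_i for every i, so c is indeed a codeword.


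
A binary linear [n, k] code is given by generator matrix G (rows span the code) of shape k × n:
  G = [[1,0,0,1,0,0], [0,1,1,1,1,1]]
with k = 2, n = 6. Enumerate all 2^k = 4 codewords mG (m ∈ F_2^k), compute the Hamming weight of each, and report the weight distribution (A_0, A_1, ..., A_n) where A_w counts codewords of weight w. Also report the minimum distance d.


Weight distribution: A_0 = 1, A_2 = 1, A_5 = 2. Minimum distance d = 2.

Enumerate all 2^2 = 4 messages m ∈ F_2^2.
For each, compute codeword c = mG in F_2^6, then tally its weight.
  m = 00 → c = 000000, weight = 0.
  m = 10 → c = 100100, weight = 2.
  m = 01 → c = 011111, weight = 5.
  m = 11 → c = 111011, weight = 5.
Tally weights:
  weight 0: 1 codewords.
  weight 2: 1 codewords.
  weight 5: 2 codewords.
Minimum distance d = smallest w > 0 with A_w > 0 = 2.
Sanity: Σ A_w = 4 = 2^2 = 4 ✓.


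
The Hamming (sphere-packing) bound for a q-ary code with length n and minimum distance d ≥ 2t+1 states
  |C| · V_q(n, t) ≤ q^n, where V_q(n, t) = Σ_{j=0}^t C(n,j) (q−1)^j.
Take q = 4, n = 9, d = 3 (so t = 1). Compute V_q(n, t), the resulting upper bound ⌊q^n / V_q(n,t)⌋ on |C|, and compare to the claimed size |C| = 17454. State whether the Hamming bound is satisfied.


V_q(n, t) = 28, q^n = 262144, Hamming bound = 9362, |C| = 17454 > bound (violated).

Step 1: Compute V_q(n, t) = Σ_{j=0}^1 C(n, j) (q−1)^j.
  j = 0: C(9,0)·(3)^0 = 1·1 = 1.
  j = 1: C(9,1)·(3)^1 = 9·3 = 27.
  V_q(n, t) = 1 + 27 = 28.
Step 2: q^n = 4^9 = 262144.
Step 3: Hamming bound ⌊q^n / V_q(n,t)⌋ = ⌊262144/28⌋ = 9362.
Step 4: Compare |C| = 17454 to 9362: violated.
The claimed |C| lies above the Hamming bound, so no 4-ary code of length 9 with d ≥ 3 can have 17454 codewords.


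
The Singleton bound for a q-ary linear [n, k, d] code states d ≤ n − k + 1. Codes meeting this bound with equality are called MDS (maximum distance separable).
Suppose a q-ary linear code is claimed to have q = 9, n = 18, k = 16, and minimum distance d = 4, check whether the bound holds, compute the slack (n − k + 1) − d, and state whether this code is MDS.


Singleton RHS = n − k + 1 = 3, slack = -1, bound violated (no such code; not MDS).

Singleton bound: d ≤ n − k + 1.
Here n = 18, k = 16, so n − k + 1 = 3.
Given d = 4, check d ≤ 3: NO.
Slack = (n − k + 1) − d = -1.
The slack is negative: d = 4 exceeds n − k + 1 = 3 by 1, so the Singleton bound is violated and no linear [18, 16, 4]_9 code can exist. In particular it is not MDS (MDS requires d = n − k + 1 exactly).
Description: the claimed parameters are [18, 16, 4]_9; such a code would be impossible (violates the Singleton bound).


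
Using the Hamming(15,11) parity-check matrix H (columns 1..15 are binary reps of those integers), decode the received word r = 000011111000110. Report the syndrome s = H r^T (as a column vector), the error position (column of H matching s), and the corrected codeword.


s = (0, 1, 1, 0)^T, error position = 6, corrected codeword c = 000010111000110

Compute s = H r^T mod 2 one row at a time:
  s_1 = 1 + 1 + 0 + 0 + 0 + 1 + 1 + 0 = 4 ≡ 0 (mod 2).
  s_2 = 0 + 1 + 1 + 1 + 0 + 1 + 1 + 0 = 5 ≡ 1 (mod 2).
  s_3 = 0 + 0 + 1 + 1 + 0 + 0 + 1 + 0 = 3 ≡ 1 (mod 2).
  s_4 = 0 + 0 + 1 + 1 + 1 + 0 + 1 + 0 = 4 ≡ 0 (mod 2).
s = (0, 1, 1, 0)^T — this equals column 6 of H (binary 0110), so error is at position 6.
Correct: flip bit 6 of r = 000011111000110 to get c = 000010111000110.


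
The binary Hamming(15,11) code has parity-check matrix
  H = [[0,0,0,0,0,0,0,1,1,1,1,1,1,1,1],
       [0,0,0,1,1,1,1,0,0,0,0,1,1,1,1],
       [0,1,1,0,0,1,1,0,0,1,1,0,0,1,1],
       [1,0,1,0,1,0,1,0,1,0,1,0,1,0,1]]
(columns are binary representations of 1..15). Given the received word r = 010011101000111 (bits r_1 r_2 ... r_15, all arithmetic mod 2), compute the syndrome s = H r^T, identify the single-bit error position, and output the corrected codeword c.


s = (0, 0, 1, 1)^T, error position = 3, corrected codeword c = 011011101000111

Compute s = H r^T mod 2 one row at a time:
  s_1 = 0 + 1 + 0 + 0 + 0 + 1 + 1 + 1 = 4 ≡ 0 (mod 2).
  s_2 = 0 + 1 + 1 + 1 + 0 + 1 + 1 + 1 = 6 ≡ 0 (mod 2).
  s_3 = 1 + 0 + 1 + 1 + 0 + 0 + 1 + 1 = 5 ≡ 1 (mod 2).
  s_4 = 0 + 0 + 1 + 1 + 1 + 0 + 1 + 1 = 5 ≡ 1 (mod 2).
s = (0, 0, 1, 1)^T — this equals column 3 of H (binary 0011), so error is at position 3.
Correct: flip bit 3 of r = 010011101000111 to get c = 011011101000111.


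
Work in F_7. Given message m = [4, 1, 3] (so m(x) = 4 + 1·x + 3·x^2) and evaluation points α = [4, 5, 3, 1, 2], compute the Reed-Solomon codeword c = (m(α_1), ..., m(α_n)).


c = [0, 0, 6, 1, 4]

Message polynomial: m(x) = 4 + 1·x + 3·x^2 (mod 7).
For each evaluation point α_i, compute m(α_i) mod 7:
  α_1 = 4: Horner steps 3 → 6 → 0, so m(4) = 0.
  α_2 = 5: Horner steps 3 → 2 → 0, so m(5) = 0.
  α_3 = 3: Horner steps 3 → 3 → 6, so m(3) = 6.
  α_4 = 1: Horner steps 3 → 4 → 1, so m(1) = 1.
  α_5 = 2: Horner steps 3 → 0 → 4, so m(2) = 4.
Codeword c = [0, 0, 6, 1, 4] ∈ F_7^5.


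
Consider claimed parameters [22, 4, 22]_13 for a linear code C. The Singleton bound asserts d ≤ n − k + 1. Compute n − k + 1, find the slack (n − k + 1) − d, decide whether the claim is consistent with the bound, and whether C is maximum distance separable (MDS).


Singleton RHS = n − k + 1 = 19, slack = -3, bound violated (no such code; not MDS).

Singleton bound: d ≤ n − k + 1.
Here n = 22, k = 4, so n − k + 1 = 19.
Given d = 22, check d ≤ 19: NO.
Slack = (n − k + 1) − d = -3.
The slack is negative: d = 22 exceeds n − k + 1 = 19 by 3, so the Singleton bound is violated and no linear [22, 4, 22]_13 code can exist. In particular it is not MDS (MDS requires d = n − k + 1 exactly).
Description: the claimed parameters are [22, 4, 22]_13; such a code would be impossible (violates the Singleton bound).


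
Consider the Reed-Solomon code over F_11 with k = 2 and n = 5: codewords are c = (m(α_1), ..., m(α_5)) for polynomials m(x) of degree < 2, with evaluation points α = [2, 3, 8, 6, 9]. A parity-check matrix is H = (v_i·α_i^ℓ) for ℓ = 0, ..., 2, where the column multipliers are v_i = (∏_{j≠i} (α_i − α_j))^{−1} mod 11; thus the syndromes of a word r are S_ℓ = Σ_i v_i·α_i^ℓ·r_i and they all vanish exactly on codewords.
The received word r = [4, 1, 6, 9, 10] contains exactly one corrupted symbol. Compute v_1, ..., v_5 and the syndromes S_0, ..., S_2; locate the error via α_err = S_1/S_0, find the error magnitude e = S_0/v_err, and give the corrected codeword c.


S = (9, 5, 4), error at position 2, error magnitude e = 4, c = [4, 8, 6, 9, 10].

Step 1: column multipliers v_i = (∏_{j≠i}(α_i − α_j))^{−1} mod 11.
  i = 1 (α = 2): (2−3)(2−8)(2−6)(2−9) = (−1)·(−6)·(−4)·(−7) = 168 ≡ 3, so v_1 = 3^{−1} = 4 (mod 11).
  i = 2 (α = 3): (3−2)(3−8)(3−6)(3−9) = 1·(−5)·(−3)·(−6) = −90 ≡ 9, so v_2 = 9^{−1} = 5 (mod 11).
  i = 3 (α = 8): (8−2)(8−3)(8−6)(8−9) = 6·5·2·(−1) = −60 ≡ 6, so v_3 = 6^{−1} = 2 (mod 11).
  i = 4 (α = 6): (6−2)(6−3)(6−8)(6−9) = 4·3·(−2)·(−3) = 72 ≡ 6, so v_4 = 6^{−1} = 2 (mod 11).
  i = 5 (α = 9): (9−2)(9−3)(9−8)(9−6) = 7·6·1·3 = 126 ≡ 5, so v_5 = 5^{−1} = 9 (mod 11).
  v = [4, 5, 2, 2, 9].
Step 2: syndromes of r = [4, 1, 6, 9, 10] (all sums mod 11).
  S_0 = Σ v_i r_i = 4·4 + 5·1 + 2·6 + 2·9 + 9·10 = 141 ≡ 9.
  S_1 = Σ v_i α_i r_i = 4·2·4 + 5·3·1 + 2·8·6 + 2·6·9 + 9·9·10 = 1061 ≡ 5.
  α_i^2 mod 11 = [4, 9, 9, 3, 4].
  S_2 = Σ v_i α_i^2 r_i = 4·4·4 + 5·9·1 + 2·9·6 + 2·3·9 + 9·4·10 = 631 ≡ 4.
  S = (9, 5, 4) ≠ 0, so r is not a codeword (an error is present).
Step 3: locate the error. For a single error e at position i, S_ℓ = v_i·e·α_i^ℓ, so α_err = S_1/S_0.
  S_0^{−1} = 9^{−1} = 5 (mod 11), so α_err = 5·5 = 25 ≡ 3 = α_2. Error position i = 2.
  Consistency check: S_2/S_1 = 4·9 = 36 ≡ 3 = α_err ✓ (single-error assumption holds).
Step 4: error magnitude e = S_0/v_2 = S_0·∏_{j≠2}(α_2 − α_j) = 9·9 = 81 ≡ 4 (mod 11).
Step 5: correct position 2: c_2 = r_2 − e = 1 − 4 ≡ 8 (mod 11). Hence c = [4, 8, 6, 9, 10].
  Check: interpolating c through the α_i gives m(x) = 7 + 4·x (degree < 2) with m(α_i) = c_i for every i, so c is indeed a codeword.


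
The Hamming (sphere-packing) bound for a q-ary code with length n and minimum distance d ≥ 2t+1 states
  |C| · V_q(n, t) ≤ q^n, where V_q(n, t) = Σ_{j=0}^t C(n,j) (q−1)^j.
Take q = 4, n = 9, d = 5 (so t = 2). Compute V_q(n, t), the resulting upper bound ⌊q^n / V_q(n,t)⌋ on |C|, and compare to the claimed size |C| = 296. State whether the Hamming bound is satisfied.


V_q(n, t) = 352, q^n = 262144, Hamming bound = 744, |C| = 296 ≤ bound (satisfied).

Step 1: Compute V_q(n, t) = Σ_{j=0}^2 C(n, j) (q−1)^j.
  j = 0: C(9,0)·(3)^0 = 1·1 = 1.
  j = 1: C(9,1)·(3)^1 = 9·3 = 27.
  j = 2: C(9,2)·(3)^2 = 36·9 = 324.
  V_q(n, t) = 1 + 27 + 324 = 352.
Step 2: q^n = 4^9 = 262144.
Step 3: Hamming bound ⌊q^n / V_q(n,t)⌋ = ⌊262144/352⌋ = 744.
Step 4: Compare |C| = 296 to 744: satisfied.
The claimed |C| lies below the Hamming bound.


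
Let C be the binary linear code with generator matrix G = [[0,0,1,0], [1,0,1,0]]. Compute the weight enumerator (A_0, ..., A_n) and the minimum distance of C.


Weight distribution: A_0 = 1, A_1 = 2, A_2 = 1. Minimum distance d = 1.

Enumerate all 2^2 = 4 messages m ∈ F_2^2.
For each, compute codeword c = mG in F_2^4, then tally its weight.
  m = 00 → c = 0000, weight = 0.
  m = 10 → c = 0010, weight = 1.
  m = 01 → c = 1010, weight = 2.
  m = 11 → c = 1000, weight = 1.
Tally weights:
  weight 0: 1 codewords.
  weight 1: 2 codewords.
  weight 2: 1 codewords.
Minimum distance d = smallest w > 0 with A_w > 0 = 1.
Sanity: Σ A_w = 4 = 2^2 = 4 ✓.


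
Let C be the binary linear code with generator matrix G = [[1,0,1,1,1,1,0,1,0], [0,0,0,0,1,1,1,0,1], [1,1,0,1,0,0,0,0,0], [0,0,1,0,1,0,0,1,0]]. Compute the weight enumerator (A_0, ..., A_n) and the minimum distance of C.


Weight distribution: A_0 = 1, A_2 = 1, A_3 = 3, A_4 = 2, A_5 = 4, A_6 = 3, A_7 = 1, A_8 = 1. Minimum distance d = 2.

Enumerate all 2^4 = 16 messages m ∈ F_2^4.
For each, compute codeword c = mG in F_2^9, then tally its weight.
  m = 0000 → c = 000000000, weight = 0.
  m = 1000 → c = 101111010, weight = 6.
  m = 0100 → c = 000011101, weight = 4.
  m = 1100 → c = 101100111, weight = 6.
  m = 0010 → c = 110100000, weight = 3.
  m = 1010 → c = 011011010, weight = 5.
  m = 0110 → c = 110111101, weight = 7.
  m = 1110 → c = 011000111, weight = 5.
  m = 0001 → c = 001010010, weight = 3.
  m = 1001 → c = 100101000, weight = 3.
  m = 0101 → c = 001001111, weight = 5.
  m = 1101 → c = 100110101, weight = 5.
  m = 0011 → c = 111110010, weight = 6.
  m = 1011 → c = 010001000, weight = 2.
  m = 0111 → c = 111101111, weight = 8.
  m = 1111 → c = 010010101, weight = 4.
Tally weights:
  weight 0: 1 codewords.
  weight 2: 1 codewords.
  weight 3: 3 codewords.
  weight 4: 2 codewords.
  weight 5: 4 codewords.
  weight 6: 3 codewords.
  weight 7: 1 codewords.
  weight 8: 1 codewords.
Minimum distance d = smallest w > 0 with A_w > 0 = 2.
Sanity: Σ A_w = 16 = 2^4 = 16 ✓.


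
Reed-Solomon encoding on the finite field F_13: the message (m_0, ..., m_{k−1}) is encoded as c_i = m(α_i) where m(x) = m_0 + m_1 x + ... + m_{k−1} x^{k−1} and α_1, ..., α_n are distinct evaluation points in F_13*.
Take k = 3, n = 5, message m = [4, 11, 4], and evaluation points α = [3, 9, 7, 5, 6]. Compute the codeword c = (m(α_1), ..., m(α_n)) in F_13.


c = [8, 11, 4, 3, 6]

Message polynomial: m(x) = 4 + 11·x + 4·x^2 (mod 13).
For each evaluation point α_i, compute m(α_i) mod 13:
  α_1 = 3: Horner steps 4 → 10 → 8, so m(3) = 8.
  α_2 = 9: Horner steps 4 → 8 → 11, so m(9) = 11.
  α_3 = 7: Horner steps 4 → 0 → 4, so m(7) = 4.
  α_4 = 5: Horner steps 4 → 5 → 3, so m(5) = 3.
  α_5 = 6: Horner steps 4 → 9 → 6, so m(6) = 6.
Codeword c = [8, 11, 4, 3, 6] ∈ F_13^5.


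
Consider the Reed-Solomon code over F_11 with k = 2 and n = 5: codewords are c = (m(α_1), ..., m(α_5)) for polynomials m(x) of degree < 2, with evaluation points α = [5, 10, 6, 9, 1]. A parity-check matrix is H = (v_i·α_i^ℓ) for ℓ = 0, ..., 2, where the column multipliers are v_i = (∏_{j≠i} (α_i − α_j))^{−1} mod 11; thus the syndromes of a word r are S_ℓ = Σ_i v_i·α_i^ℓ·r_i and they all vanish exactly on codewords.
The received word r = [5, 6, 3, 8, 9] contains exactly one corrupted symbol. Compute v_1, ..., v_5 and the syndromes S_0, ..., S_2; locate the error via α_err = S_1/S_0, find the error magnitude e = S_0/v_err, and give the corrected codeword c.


S = (4, 4, 4), error at position 5, error magnitude e = 7, c = [5, 6, 3, 8, 2].

Step 1: column multipliers v_i = (∏_{j≠i}(α_i − α_j))^{−1} mod 11.
  i = 1 (α = 5): (5−10)(5−6)(5−9)(5−1) = (−5)·(−1)·(−4)·4 = −80 ≡ 8, so v_1 = 8^{−1} = 7 (mod 11).
  i = 2 (α = 10): (10−5)(10−6)(10−9)(10−1) = 5·4·1·9 = 180 ≡ 4, so v_2 = 4^{−1} = 3 (mod 11).
  i = 3 (α = 6): (6−5)(6−10)(6−9)(6−1) = 1·(−4)·(−3)·5 = 60 ≡ 5, so v_3 = 5^{−1} = 9 (mod 11).
  i = 4 (α = 9): (9−5)(9−10)(9−6)(9−1) = 4·(−1)·3·8 = −96 ≡ 3, so v_4 = 3^{−1} = 4 (mod 11).
  i = 5 (α = 1): (1−5)(1−10)(1−6)(1−9) = (−4)·(−9)·(−5)·(−8) = 1440 ≡ 10, so v_5 = 10^{−1} = 10 (mod 11).
  v = [7, 3, 9, 4, 10].
Step 2: syndromes of r = [5, 6, 3, 8, 9] (all sums mod 11).
  S_0 = Σ v_i r_i = 7·5 + 3·6 + 9·3 + 4·8 + 10·9 = 202 ≡ 4.
  S_1 = Σ v_i α_i r_i = 7·5·5 + 3·10·6 + 9·6·3 + 4·9·8 + 10·1·9 = 895 ≡ 4.
  α_i^2 mod 11 = [3, 1, 3, 4, 1].
  S_2 = Σ v_i α_i^2 r_i = 7·3·5 + 3·1·6 + 9·3·3 + 4·4·8 + 10·1·9 = 422 ≡ 4.
  S = (4, 4, 4) ≠ 0, so r is not a codeword (an error is present).
Step 3: locate the error. For a single error e at position i, S_ℓ = v_i·e·α_i^ℓ, so α_err = S_1/S_0.
  S_0^{−1} = 4^{−1} = 3 (mod 11), so α_err = 4·3 = 12 ≡ 1 = α_5. Error position i = 5.
  Consistency check: S_2/S_1 = 4·3 = 12 ≡ 1 = α_err ✓ (single-error assumption holds).
Step 4: error magnitude e = S_0/v_5 = S_0·∏_{j≠5}(α_5 − α_j) = 4·10 = 40 ≡ 7 (mod 11).
Step 5: correct position 5: c_5 = r_5 − e = 9 − 7 ≡ 2 (mod 11). Hence c = [5, 6, 3, 8, 2].
  Check: interpolating c through the α_i gives m(x) = 4 + 9·x (degree < 2) with m(α_i) = c_i for every i, so c is indeed a codeword.


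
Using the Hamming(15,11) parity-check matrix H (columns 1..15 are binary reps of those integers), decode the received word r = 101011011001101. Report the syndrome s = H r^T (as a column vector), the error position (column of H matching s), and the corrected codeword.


s = (1, 1, 1, 0)^T, error position = 14, corrected codeword c = 101011011001111

Compute s = H r^T mod 2 one row at a time:
  s_1 = 1 + 1 + 0 + 0 + 1 + 1 + 0 + 1 = 5 ≡ 1 (mod 2).
  s_2 = 0 + 1 + 1 + 0 + 1 + 1 + 0 + 1 = 5 ≡ 1 (mod 2).
  s_3 = 0 + 1 + 1 + 0 + 0 + 0 + 0 + 1 = 3 ≡ 1 (mod 2).
  s_4 = 1 + 1 + 1 + 0 + 1 + 0 + 1 + 1 = 6 ≡ 0 (mod 2).
s = (1, 1, 1, 0)^T — this equals column 14 of H (binary 1110), so error is at position 14.
Correct: flip bit 14 of r = 101011011001101 to get c = 101011011001111.
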